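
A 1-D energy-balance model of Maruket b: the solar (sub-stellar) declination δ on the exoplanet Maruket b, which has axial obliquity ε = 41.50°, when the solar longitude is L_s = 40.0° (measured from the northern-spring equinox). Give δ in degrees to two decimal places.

sin δ = sin ε · sin L_s = sin 41.50° × sin 40.0° = 0.425924.
δ = arcsin(0.425924) = +25.21°.

δ = +25.21°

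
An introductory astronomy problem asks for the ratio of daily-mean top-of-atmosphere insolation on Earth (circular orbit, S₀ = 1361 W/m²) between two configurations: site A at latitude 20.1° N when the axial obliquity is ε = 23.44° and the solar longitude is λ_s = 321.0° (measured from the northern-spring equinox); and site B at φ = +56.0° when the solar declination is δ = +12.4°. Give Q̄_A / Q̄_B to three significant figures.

— Configuration A (φ=+20.1°):
Solar declination: sin δ = sin ε · sin λ_s = sin 23.44° × sin 321.0° = -0.25034, so δ = -14.497°.
cos H₀ = −tan(+20.1°) tan(-14.497°) = 0.0946, H₀ = 1.4760 rad.
Bracket: H₀ sin φ sin δ + cos φ cos δ sin H₀ = 1.4760×0.34366×-0.25034 + 0.93909×0.96816×0.99551 = -0.126983 + 0.905107 = 0.778124.
Q̄ = (S₀/π) × [bracket] = (1361/π) × 0.778124 = 337.10 W/m².
— Configuration B (φ=+56.0°):
cos H₀ = −tan(+56.0°) tan(+12.400°) = -0.3260, H₀ = 1.9028 rad.
Bracket: H₀ sin φ sin δ + cos φ cos δ sin H₀ = 1.9028×0.82904×0.21474 + 0.55919×0.97667×0.94538 = 0.338752 + 0.516314 = 0.855066.
Q̄ = (S₀/π) × [bracket] = (1361/π) × 0.855066 = 370.43 W/m².
Ratio Q̄_A / Q̄_B = 337.10 / 370.43 = 0.9100.

Q̄_A / Q̄_B ≈ 0.910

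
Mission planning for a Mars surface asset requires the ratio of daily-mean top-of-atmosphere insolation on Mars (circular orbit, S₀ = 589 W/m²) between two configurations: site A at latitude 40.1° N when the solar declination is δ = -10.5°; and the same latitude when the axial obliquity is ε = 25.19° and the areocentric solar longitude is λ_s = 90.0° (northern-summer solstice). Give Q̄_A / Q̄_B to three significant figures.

— Configuration A (φ=+40.1°):
cos H₀ = −tan(+40.1°) tan(-10.500°) = 0.1561, H₀ = 1.4141 rad.
Bracket: H₀ sin φ sin δ + cos φ cos δ sin H₀ = 1.4141×0.64412×-0.18224 + 0.76492×0.98325×0.98775 = -0.165993 + 0.742894 = 0.576901.
Q̄ = (S₀/π) × [bracket] = (589/π) × 0.576901 = 108.16 W/m².
— Configuration B (φ=+40.1°):
sin δ = sin 25.19° × sin 90.0° = 0.42562, so δ = +25.190°.
cos H₀ = −tan(+40.1°) tan(+25.190°) = -0.3961, H₀ = 1.9780 rad.
Bracket: H₀ sin φ sin δ + cos φ cos δ sin H₀ = 1.9780×0.64412×0.42562 + 0.76492×0.90490×0.91822 = 0.542269 + 0.635570 = 1.177839.
Q̄ = (S₀/π) × [bracket] = (589/π) × 1.177839 = 220.83 W/m².
Ratio Q̄_A / Q̄_B = 108.16 / 220.83 = 0.4898.

Q̄_A / Q̄_B ≈ 0.490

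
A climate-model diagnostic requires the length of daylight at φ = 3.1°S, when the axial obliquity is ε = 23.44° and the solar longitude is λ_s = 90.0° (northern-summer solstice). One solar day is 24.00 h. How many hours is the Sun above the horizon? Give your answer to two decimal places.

11.82 h

Solar declination: sin δ = sin ε · sin λ_s = sin 23.44° × sin 90.0° = 0.39779, so δ = +23.440°.
cos H₀ = −tan φ · tan δ = −tan(-3.1°) × tan(+23.440°) = 0.0235, so H₀ = 1.5473 rad = 88.65°.
Daylight = 2H₀/(2π) × 24.00 h = (1.5473/π) × 24.00 = 11.82 h.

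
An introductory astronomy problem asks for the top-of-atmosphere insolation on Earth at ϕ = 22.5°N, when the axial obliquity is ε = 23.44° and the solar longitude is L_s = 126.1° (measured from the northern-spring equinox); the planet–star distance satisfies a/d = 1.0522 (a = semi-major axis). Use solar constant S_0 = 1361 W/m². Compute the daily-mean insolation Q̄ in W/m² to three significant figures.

Q̄ ≈ 516 W/m²

Solar declination: sin δ = sin ε · sin L_s = sin 23.44° × sin 126.1° = 0.32141, so δ = +18.748°.
cos h₀ = −tan(+22.5°) tan(+18.748°) = -0.1406, h₀ = 1.7119 rad.
Bracket: h₀ sin ϕ sin δ + cos ϕ cos δ sin h₀ = 1.7119×0.38268×0.32141 + 0.92388×0.94694×0.99007 = 0.210559 + 0.866172 = 1.076731.
Inverse-square distance factor (a/d)² = 1.0522² = 1.107125.
Q̄ = (S_0/π) × 1.107125 × [bracket] = (1361/π) × 1.107125 × 1.076731 = 516.4 W/m².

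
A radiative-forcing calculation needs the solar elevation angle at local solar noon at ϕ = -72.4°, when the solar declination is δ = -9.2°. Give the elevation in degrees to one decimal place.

26.8°

At local noon the hour angle is zero, so the zenith angle equals |ϕ − δ| = |-72.4° − (-9.200°)| = 63.200°.
Elevation = 90° − 63.200° = 26.8°.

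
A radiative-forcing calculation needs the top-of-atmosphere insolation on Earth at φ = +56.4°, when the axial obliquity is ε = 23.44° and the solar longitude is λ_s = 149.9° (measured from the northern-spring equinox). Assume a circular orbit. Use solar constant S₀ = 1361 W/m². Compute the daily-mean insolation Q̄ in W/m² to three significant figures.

Q̄ ≈ 359 W/m²

Solar declination: sin δ = sin ε · sin λ_s = sin 23.44° × sin 149.9° = 0.19950, so δ = +11.507°.
cos H₀ = −tan(+56.4°) tan(+11.507°) = -0.3064, H₀ = 1.8822 rad.
Bracket: H₀ sin φ sin δ + cos φ cos δ sin H₀ = 1.8822×0.83292×0.19950 + 0.55339×0.97990×0.95190 = 0.312761 + 0.516184 = 0.828945.
Q̄ = (S₀/π) × [bracket] = (1361/π) × 0.828945 = 359.1 W/m².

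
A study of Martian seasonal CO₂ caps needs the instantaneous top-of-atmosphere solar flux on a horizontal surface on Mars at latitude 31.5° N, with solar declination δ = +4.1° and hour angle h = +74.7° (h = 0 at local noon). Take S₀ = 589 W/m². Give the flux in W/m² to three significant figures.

cos θ_z = sin φ sin δ + cos φ cos δ cos h = 0.037357 + 0.224413 = 0.261770.
Flux = S₀ · cos θ_z = 589 × 0.261770 = 154.2 W/m².

154 W/m²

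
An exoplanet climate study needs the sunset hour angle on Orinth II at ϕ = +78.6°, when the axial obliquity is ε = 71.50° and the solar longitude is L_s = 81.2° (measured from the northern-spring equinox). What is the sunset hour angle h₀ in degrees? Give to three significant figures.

Solar declination: sin δ = sin ε · sin L_s = sin 71.50° × sin 81.2° = 0.93716, so δ = +69.580°.
Sunrise equation: cos h₀ = −tan ϕ · tan δ = -13.3213 ≤ −1, so the host star never sets (polar day) and h₀ = π.

h₀ = 180°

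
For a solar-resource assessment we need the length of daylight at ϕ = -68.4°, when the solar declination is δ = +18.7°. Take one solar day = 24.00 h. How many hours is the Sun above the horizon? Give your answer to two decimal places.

4.17 h

cos h₀ = −tan ϕ · tan δ = −tan(-68.4°) × tan(+18.700°) = 0.8549, so h₀ = 0.5454 rad = 31.25°.
Daylight = 2h₀/(2π) × 24.00 h = (0.5454/π) × 24.00 = 4.17 h.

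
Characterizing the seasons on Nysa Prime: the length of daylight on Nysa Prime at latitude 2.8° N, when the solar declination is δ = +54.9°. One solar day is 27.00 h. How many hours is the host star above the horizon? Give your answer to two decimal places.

cos H₀ = −tan φ · tan δ = −tan(+2.8°) × tan(+54.900°) = -0.0696, so H₀ = 1.6404 rad = 93.99°.
Daylight = 2H₀/(2π) × 27.00 h = (1.6404/π) × 27.00 = 14.10 h.

14.10 h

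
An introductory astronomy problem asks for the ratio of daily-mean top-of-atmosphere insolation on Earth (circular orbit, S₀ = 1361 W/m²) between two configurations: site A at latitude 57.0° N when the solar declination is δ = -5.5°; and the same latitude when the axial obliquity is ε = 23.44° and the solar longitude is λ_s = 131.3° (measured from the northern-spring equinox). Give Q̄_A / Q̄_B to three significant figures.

— Configuration A (φ=+57.0°):
cos H₀ = −tan(+57.0°) tan(-5.500°) = 0.1483, H₀ = 1.4220 rad.
Bracket: H₀ sin φ sin δ + cos φ cos δ sin H₀ = 1.4220×0.83867×-0.09585 + 0.54464×0.99540×0.98895 = -0.114310 + 0.536144 = 0.421834.
Q̄ = (S₀/π) × [bracket] = (1361/π) × 0.421834 = 182.75 W/m².
— Configuration B (φ=+57.0°):
Solar declination: sin δ = sin ε · sin λ_s = sin 23.44° × sin 131.3° = 0.29884, so δ = +17.388°.
cos H₀ = −tan(+57.0°) tan(+17.388°) = -0.4822, H₀ = 2.0740 rad.
Bracket: H₀ sin φ sin δ + cos φ cos δ sin H₀ = 2.0740×0.83867×0.29884 + 0.54464×0.95430×0.87605 = 0.519803 + 0.455327 = 0.975130.
Q̄ = (S₀/π) × [bracket] = (1361/π) × 0.975130 = 422.45 W/m².
Ratio Q̄_A / Q̄_B = 182.75 / 422.45 = 0.4326.

Q̄_A / Q̄_B ≈ 0.433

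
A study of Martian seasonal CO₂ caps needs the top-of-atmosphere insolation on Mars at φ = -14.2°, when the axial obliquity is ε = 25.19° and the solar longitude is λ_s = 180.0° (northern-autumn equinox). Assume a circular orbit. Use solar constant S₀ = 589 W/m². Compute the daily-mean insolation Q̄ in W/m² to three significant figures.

Q̄ ≈ 182 W/m²

Solar declination: sin δ = sin ε · sin λ_s = sin 25.19° × sin 180.0° = 0.00000, so δ = +0.000°.
cos H₀ = −tan(-14.2°) tan(+0.000°) = 0.0000, H₀ = 1.5708 rad.
Bracket: H₀ sin φ sin δ + cos φ cos δ sin H₀ = 1.5708×-0.24531×0.00000 + 0.96945×1.00000×1.00000 = -0.000000 + 0.969450 = 0.969450.
Q̄ = (S₀/π) × [bracket] = (589/π) × 0.969450 = 181.8 W/m².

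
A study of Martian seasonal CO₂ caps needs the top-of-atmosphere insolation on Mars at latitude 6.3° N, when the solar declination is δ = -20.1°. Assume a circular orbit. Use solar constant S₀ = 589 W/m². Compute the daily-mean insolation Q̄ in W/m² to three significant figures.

Q̄ ≈ 164 W/m²

cos H₀ = −tan(+6.3°) tan(-20.100°) = 0.0404, H₀ = 1.5304 rad.
Bracket: H₀ sin φ sin δ + cos φ cos δ sin H₀ = 1.5304×0.10973×-0.34366 + 0.99396×0.93909×0.99918 = -0.057711 + 0.932652 = 0.874941.
Q̄ = (S₀/π) × [bracket] = (589/π) × 0.874941 = 164.0 W/m².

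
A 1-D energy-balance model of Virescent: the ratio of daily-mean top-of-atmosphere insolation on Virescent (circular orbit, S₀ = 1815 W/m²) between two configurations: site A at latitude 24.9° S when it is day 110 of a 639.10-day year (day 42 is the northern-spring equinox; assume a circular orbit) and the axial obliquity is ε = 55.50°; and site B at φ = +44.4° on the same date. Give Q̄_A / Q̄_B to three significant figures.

Q̄_A / Q̄_B ≈ 0.368

— Configuration A (φ=-24.9°):
Solar longitude: λ_s = 360° × (110 − 42)/639.10 = 38.304°.
sin δ = sin 55.50° × sin 38.304° = 0.51082, so δ = +30.718°.
cos H₀ = −tan(-24.9°) tan(+30.718°) = 0.2758, H₀ = 1.2914 rad.
Bracket: H₀ sin φ sin δ + cos φ cos δ sin H₀ = 1.2914×-0.42104×0.51082 + 0.90704×0.85969×0.96121 = -0.277749 + 0.749526 = 0.471777.
Q̄ = (S₀/π) × [bracket] = (1815/π) × 0.471777 = 272.56 W/m².
— Configuration B (φ=+44.4°):
cos H₀ = −tan(+44.4°) tan(+30.718°) = -0.5819, H₀ = 2.1918 rad.
Bracket: H₀ sin φ sin δ + cos φ cos δ sin H₀ = 2.1918×0.69966×0.51082 + 0.71447×0.85969×0.81328 = 0.783350 + 0.499535 = 1.282885.
Q̄ = (S₀/π) × [bracket] = (1815/π) × 1.282885 = 741.16 W/m².
Ratio Q̄_A / Q̄_B = 272.56 / 741.16 = 0.3677.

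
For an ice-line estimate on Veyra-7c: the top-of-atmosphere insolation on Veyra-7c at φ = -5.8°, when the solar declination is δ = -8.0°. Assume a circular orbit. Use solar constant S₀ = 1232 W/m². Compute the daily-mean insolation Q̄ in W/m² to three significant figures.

Q̄ ≈ 395 W/m²

cos H₀ = −tan(-5.8°) tan(-8.000°) = -0.0143, H₀ = 1.5851 rad.
Bracket: H₀ sin φ sin δ + cos φ cos δ sin H₀ = 1.5851×-0.10106×-0.13917 + 0.99488×0.99027×0.99990 = 0.022294 + 0.985101 = 1.007395.
Q̄ = (S₀/π) × [bracket] = (1232/π) × 1.007395 = 395.1 W/m².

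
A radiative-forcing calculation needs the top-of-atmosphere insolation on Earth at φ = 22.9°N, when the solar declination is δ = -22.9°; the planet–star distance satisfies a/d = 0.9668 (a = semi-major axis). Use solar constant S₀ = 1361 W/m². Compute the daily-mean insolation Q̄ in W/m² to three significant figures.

cos H₀ = −tan(+22.9°) tan(-22.900°) = 0.1784, H₀ = 1.3914 rad.
Bracket: H₀ sin φ sin δ + cos φ cos δ sin H₀ = 1.3914×0.38912×-0.38912 + 0.92119×0.92119×0.98395 = -0.210678 + 0.834971 = 0.624293.
Inverse-square distance factor (a/d)² = 0.9668² = 0.934702.
Q̄ = (S₀/π) × 0.934702 × [bracket] = (1361/π) × 0.934702 × 0.624293 = 252.8 W/m².

Q̄ ≈ 253 W/m²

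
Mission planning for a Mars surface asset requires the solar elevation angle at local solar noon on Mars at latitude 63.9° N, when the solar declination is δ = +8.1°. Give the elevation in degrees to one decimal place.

At local noon the hour angle is zero, so the zenith angle equals |ϕ − δ| = |+63.9° − (+8.100°)| = 55.800°.
Elevation = 90° − 55.800° = 34.2°.

34.2°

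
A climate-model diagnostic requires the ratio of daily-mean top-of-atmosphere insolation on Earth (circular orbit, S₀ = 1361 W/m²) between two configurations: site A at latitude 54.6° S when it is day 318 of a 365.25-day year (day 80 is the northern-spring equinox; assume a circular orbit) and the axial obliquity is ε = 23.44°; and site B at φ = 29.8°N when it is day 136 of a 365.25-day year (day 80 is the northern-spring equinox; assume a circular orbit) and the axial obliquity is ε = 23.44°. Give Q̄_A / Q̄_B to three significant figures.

— Configuration A (φ=-54.6°):
Solar longitude: λ_s = 360° × (318 − 80)/365.25 = 234.579°.
sin δ = sin 23.44° × sin 234.579° = -0.32416, so δ = -18.915°.
cos H₀ = −tan(-54.6°) tan(-18.915°) = -0.4822, H₀ = 2.0739 rad.
Bracket: H₀ sin φ sin δ + cos φ cos δ sin H₀ = 2.0739×-0.81513×-0.32416 + 0.57928×0.94600×0.87607 = 0.547992 + 0.480085 = 1.028077.
Q̄ = (S₀/π) × [bracket] = (1361/π) × 1.028077 = 445.38 W/m².
— Configuration B (φ=+29.8°):
Solar longitude: λ_s = 360° × (136 − 80)/365.25 = 55.195°.
sin δ = sin 23.44° × sin 55.195° = 0.32662, so δ = +19.064°.
cos H₀ = −tan(+29.8°) tan(+19.064°) = -0.1979, H₀ = 1.7700 rad.
Bracket: H₀ sin φ sin δ + cos φ cos δ sin H₀ = 1.7700×0.49697×0.32662 + 0.86777×0.94515×0.98022 = 0.287307 + 0.803950 = 1.091257.
Q̄ = (S₀/π) × [bracket] = (1361/π) × 1.091257 = 472.75 W/m².
Ratio Q̄_A / Q̄_B = 445.38 / 472.75 = 0.9421.

Q̄_A / Q̄_B ≈ 0.942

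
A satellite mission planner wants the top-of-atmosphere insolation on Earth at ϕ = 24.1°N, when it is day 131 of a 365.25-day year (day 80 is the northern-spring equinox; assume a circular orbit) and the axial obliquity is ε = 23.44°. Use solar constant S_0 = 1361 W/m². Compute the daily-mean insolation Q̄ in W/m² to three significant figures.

Solar longitude: L_s = 360° × (131 − 80)/365.25 = 50.267°.
sin δ = sin 23.44° × sin 50.267° = 0.30591, so δ = +17.813°.
cos h₀ = −tan(+24.1°) tan(+17.813°) = -0.1437, h₀ = 1.7150 rad.
Bracket: h₀ sin ϕ sin δ + cos ϕ cos δ sin h₀ = 1.7150×0.40833×0.30591 + 0.91283×0.95206×0.98962 = 0.214224 + 0.860048 = 1.074272.
Q̄ = (S_0/π) × [bracket] = (1361/π) × 1.074272 = 465.4 W/m².

Q̄ ≈ 465 W/m²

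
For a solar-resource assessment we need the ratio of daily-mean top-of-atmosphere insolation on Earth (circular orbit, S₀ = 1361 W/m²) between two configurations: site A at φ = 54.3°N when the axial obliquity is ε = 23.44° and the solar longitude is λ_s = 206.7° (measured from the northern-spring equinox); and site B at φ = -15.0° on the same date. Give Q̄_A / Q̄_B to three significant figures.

— Configuration A (φ=+54.3°):
Solar declination: sin δ = sin ε · sin λ_s = sin 23.44° × sin 206.7° = -0.17873, so δ = -10.296°.
cos H₀ = −tan(+54.3°) tan(-10.296°) = 0.2528, H₀ = 1.3152 rad.
Bracket: H₀ sin φ sin δ + cos φ cos δ sin H₀ = 1.3152×0.81208×-0.17873 + 0.58354×0.98390×0.96752 = -0.190892 + 0.555497 = 0.364605.
Q̄ = (S₀/π) × [bracket] = (1361/π) × 0.364605 = 157.95 W/m².
— Configuration B (φ=-15.0°):
cos H₀ = −tan(-15.0°) tan(-10.296°) = -0.0487, H₀ = 1.6195 rad.
Bracket: H₀ sin φ sin δ + cos φ cos δ sin H₀ = 1.6195×-0.25882×-0.17873 + 0.96593×0.98390×0.99881 = 0.074916 + 0.949248 = 1.024164.
Q̄ = (S₀/π) × [bracket] = (1361/π) × 1.024164 = 443.69 W/m².
Ratio Q̄_A / Q̄_B = 157.95 / 443.69 = 0.3560.

Q̄_A / Q̄_B ≈ 0.356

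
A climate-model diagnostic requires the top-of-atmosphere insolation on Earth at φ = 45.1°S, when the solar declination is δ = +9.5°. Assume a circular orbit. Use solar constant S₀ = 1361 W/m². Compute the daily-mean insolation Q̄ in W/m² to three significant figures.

cos H₀ = −tan(-45.1°) tan(+9.500°) = 0.1679, H₀ = 1.4021 rad.
Bracket: H₀ sin φ sin δ + cos φ cos δ sin H₀ = 1.4021×-0.70834×0.16505 + 0.70587×0.98629×0.98580 = -0.163922 + 0.686307 = 0.522385.
Q̄ = (S₀/π) × [bracket] = (1361/π) × 0.522385 = 226.3 W/m².

Q̄ ≈ 226 W/m²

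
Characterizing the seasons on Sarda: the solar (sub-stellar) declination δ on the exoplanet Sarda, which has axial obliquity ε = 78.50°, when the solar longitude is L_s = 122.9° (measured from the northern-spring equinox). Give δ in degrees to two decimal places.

δ = +55.36°

sin δ = sin ε · sin L_s = sin 78.50° × sin 122.9° = 0.822764.
δ = arcsin(0.822764) = +55.36°.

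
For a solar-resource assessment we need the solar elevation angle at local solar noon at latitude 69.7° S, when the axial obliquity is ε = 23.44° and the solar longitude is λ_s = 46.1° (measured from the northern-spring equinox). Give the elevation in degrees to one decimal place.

3.6°

Solar declination: sin δ = sin ε · sin λ_s = sin 23.44° × sin 46.1° = 0.28663, so δ = +16.656°.
At local noon the hour angle is zero, so the zenith angle equals |φ − δ| = |-69.7° − (+16.656°)| = 86.356°.
Elevation = 90° − 86.356° = 3.6°.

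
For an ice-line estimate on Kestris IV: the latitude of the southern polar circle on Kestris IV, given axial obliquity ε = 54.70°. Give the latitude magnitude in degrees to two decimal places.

35.30°

The polar circle is the lowest latitude that experiences at least one full rotation of continuous darkness at the northern-summer solstice; it lies at |ϕ| = 90° − ε = 90° − 54.70° = 35.30°.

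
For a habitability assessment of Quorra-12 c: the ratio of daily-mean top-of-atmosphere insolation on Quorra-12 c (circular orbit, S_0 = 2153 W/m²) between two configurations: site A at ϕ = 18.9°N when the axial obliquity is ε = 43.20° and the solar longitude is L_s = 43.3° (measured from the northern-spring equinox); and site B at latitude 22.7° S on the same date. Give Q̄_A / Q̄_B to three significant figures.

Q̄_A / Q̄_B ≈ 1.98

— Configuration A (ϕ=+18.9°):
Solar declination: sin δ = sin ε · sin L_s = sin 43.20° × sin 43.3° = 0.46947, so δ = +28.000°.
cos h₀ = −tan(+18.9°) tan(+28.000°) = -0.1820, h₀ = 1.7539 rad.
Bracket: h₀ sin ϕ sin δ + cos ϕ cos δ sin h₀ = 1.7539×0.32392×0.46947 + 0.94609×0.88295×0.98329 = 0.266717 + 0.821391 = 1.088108.
Q̄ = (S_0/π) × [bracket] = (2153/π) × 1.088108 = 745.70 W/m².
— Configuration B (ϕ=-22.7°):
cos h₀ = −tan(-22.7°) tan(+28.000°) = 0.2224, h₀ = 1.3465 rad.
Bracket: h₀ sin ϕ sin δ + cos ϕ cos δ sin h₀ = 1.3465×-0.38591×0.46947 + 0.92254×0.88295×0.97495 = -0.243950 + 0.794152 = 0.550202.
Q̄ = (S_0/π) × [bracket] = (2153/π) × 0.550202 = 377.07 W/m².
Ratio Q̄_A / Q̄_B = 745.70 / 377.07 = 1.978.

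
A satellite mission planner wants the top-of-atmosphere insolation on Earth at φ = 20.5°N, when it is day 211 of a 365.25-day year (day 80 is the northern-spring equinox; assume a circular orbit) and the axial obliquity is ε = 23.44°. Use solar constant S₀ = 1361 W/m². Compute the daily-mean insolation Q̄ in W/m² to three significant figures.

Solar longitude: λ_s = 360° × (211 − 80)/365.25 = 129.117°.
sin δ = sin 23.44° × sin 129.117° = 0.30863, so δ = +17.977°.
cos H₀ = −tan(+20.5°) tan(+17.977°) = -0.1213, H₀ = 1.6924 rad.
Bracket: H₀ sin φ sin δ + cos φ cos δ sin H₀ = 1.6924×0.35021×0.30863 + 0.93667×0.95118×0.99261 = 0.182924 + 0.884358 = 1.067282.
Q̄ = (S₀/π) × [bracket] = (1361/π) × 1.067282 = 462.4 W/m².

Q̄ ≈ 462 W/m²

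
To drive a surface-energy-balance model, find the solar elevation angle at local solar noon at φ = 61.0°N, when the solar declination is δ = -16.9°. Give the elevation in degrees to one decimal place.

12.1°

At local noon the hour angle is zero, so the zenith angle equals |φ − δ| = |+61.0° − (-16.900°)| = 77.900°.
Elevation = 90° − 77.900° = 12.1°.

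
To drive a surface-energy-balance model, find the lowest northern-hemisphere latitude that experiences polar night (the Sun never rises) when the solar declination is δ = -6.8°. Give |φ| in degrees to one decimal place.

|φ| = 83.2°

Polar night requires cos H₀ = −tan φ tan δ ≥ 1, i.e. tan φ tan δ ≤ −1.
The boundary is |tan φ| · |tan δ| = 1, so |φ| = 90° − |δ| = 90° − 6.8° = 83.2° in the northern hemisphere.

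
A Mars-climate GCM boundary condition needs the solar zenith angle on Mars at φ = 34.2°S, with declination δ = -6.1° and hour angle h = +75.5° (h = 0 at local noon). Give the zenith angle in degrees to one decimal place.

θ_z = 74.6°

cos θ_z = sin φ sin δ + cos φ cos δ cos h = 0.059729 + 0.205912 = 0.265641.
θ_z = arccos(0.265641) = 74.6°.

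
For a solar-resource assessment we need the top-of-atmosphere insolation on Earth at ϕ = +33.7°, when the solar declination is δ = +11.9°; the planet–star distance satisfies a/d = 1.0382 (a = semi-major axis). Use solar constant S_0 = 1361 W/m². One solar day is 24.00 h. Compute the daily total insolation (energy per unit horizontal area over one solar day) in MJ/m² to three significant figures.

40.4 MJ/m²

cos h₀ = −tan(+33.7°) tan(+11.900°) = -0.1405, h₀ = 1.7118 rad.
Bracket: h₀ sin ϕ sin δ + cos ϕ cos δ sin h₀ = 1.7118×0.55484×0.20620 + 0.83195×0.97851×0.99007 = 0.195844 + 0.805988 = 1.001832.
Inverse-square distance factor (a/d)² = 1.0382² = 1.077859.
Q̄ = (S_0/π) × 1.077859 × [bracket] = (1361/π) × 1.077859 × 1.001832 = 467.81 W/m².
Daily total = Q̄ × 24.00 h × 3600 s/h = 467.81 × 24.00 × 3600 / 10⁶ = 40.42 MJ/m².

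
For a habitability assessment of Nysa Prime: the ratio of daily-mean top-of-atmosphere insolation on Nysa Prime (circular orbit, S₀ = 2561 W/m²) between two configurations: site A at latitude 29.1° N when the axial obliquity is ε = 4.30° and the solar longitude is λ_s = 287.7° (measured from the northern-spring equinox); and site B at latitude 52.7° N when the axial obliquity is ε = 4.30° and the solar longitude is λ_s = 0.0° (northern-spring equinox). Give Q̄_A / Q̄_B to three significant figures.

— Configuration A (φ=+29.1°):
Solar declination: sin δ = sin ε · sin λ_s = sin 4.30° × sin 287.7° = -0.07143, so δ = -4.096°.
cos H₀ = −tan(+29.1°) tan(-4.096°) = 0.0399, H₀ = 1.5309 rad.
Bracket: H₀ sin φ sin δ + cos φ cos δ sin H₀ = 1.5309×0.48634×-0.07143 + 0.87377×0.99745×0.99921 = -0.053182 + 0.870853 = 0.817671.
Q̄ = (S₀/π) × [bracket] = (2561/π) × 0.817671 = 666.56 W/m².
— Configuration B (φ=+52.7°):
Solar declination: sin δ = sin ε · sin λ_s = sin 4.30° × sin 0.0° = 0.00000, so δ = +0.000°.
cos H₀ = −tan(+52.7°) tan(+0.000°) = -0.0000, H₀ = 1.5708 rad.
Bracket: H₀ sin φ sin δ + cos φ cos δ sin H₀ = 1.5708×0.79547×0.00000 + 0.60599×1.00000×1.00000 = 0.000000 + 0.605990 = 0.605990.
Q̄ = (S₀/π) × [bracket] = (2561/π) × 0.605990 = 494.00 W/m².
Ratio Q̄_A / Q̄_B = 666.56 / 494.00 = 1.349.

Q̄_A / Q̄_B ≈ 1.35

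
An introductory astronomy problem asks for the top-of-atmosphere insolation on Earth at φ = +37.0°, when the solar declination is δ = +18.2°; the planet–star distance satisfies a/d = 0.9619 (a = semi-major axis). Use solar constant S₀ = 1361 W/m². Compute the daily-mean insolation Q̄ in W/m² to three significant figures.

cos H₀ = −tan(+37.0°) tan(+18.200°) = -0.2478, H₀ = 1.8212 rad.
Bracket: H₀ sin φ sin δ + cos φ cos δ sin H₀ = 1.8212×0.60182×0.31233 + 0.79864×0.94997×0.96882 = 0.342324 + 0.735028 = 1.077352.
Inverse-square distance factor (a/d)² = 0.9619² = 0.925252.
Q̄ = (S₀/π) × 0.925252 × [bracket] = (1361/π) × 0.925252 × 1.077352 = 431.8 W/m².

Q̄ ≈ 432 W/m²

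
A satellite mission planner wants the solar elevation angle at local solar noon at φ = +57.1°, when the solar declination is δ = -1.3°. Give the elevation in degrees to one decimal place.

31.6°

At local noon the hour angle is zero, so the zenith angle equals |φ − δ| = |+57.1° − (-1.300°)| = 58.400°.
Elevation = 90° − 58.400° = 31.6°.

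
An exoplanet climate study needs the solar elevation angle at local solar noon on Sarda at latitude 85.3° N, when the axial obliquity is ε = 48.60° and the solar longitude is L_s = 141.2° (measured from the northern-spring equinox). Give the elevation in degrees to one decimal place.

Solar declination: sin δ = sin ε · sin L_s = sin 48.60° × sin 141.2° = 0.47002, so δ = +28.036°.
At local noon the hour angle is zero, so the zenith angle equals |ϕ − δ| = |+85.3° − (+28.036°)| = 57.264°.
Elevation = 90° − 57.264° = 32.7°.

32.7°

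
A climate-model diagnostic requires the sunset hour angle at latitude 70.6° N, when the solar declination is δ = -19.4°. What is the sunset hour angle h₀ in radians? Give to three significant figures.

h₀ = 2.58e-08 rad

cos h₀ = −tan ϕ · tan δ = −tan(+70.6°) × tan(-19.400°) = 1.0000, so h₀ = 0.0000 rad = 0.00°.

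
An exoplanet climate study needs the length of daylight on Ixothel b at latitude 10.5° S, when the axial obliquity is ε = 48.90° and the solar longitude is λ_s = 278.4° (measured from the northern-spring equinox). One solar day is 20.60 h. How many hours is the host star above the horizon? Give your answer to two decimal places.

Solar declination: sin δ = sin ε · sin λ_s = sin 48.90° × sin 278.4° = -0.74548, so δ = -48.200°.
cos H₀ = −tan φ · tan δ = −tan(-10.5°) × tan(-48.200°) = -0.2073, so H₀ = 1.7796 rad = 101.96°.
Daylight = 2H₀/(2π) × 20.60 h = (1.7796/π) × 20.60 = 11.67 h.

11.67 h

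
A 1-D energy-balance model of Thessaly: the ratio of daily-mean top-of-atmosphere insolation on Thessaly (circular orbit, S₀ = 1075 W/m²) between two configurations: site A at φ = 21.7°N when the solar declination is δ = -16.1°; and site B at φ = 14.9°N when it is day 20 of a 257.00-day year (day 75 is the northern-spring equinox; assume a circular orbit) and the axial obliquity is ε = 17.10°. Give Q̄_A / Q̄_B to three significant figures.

Q̄_A / Q̄_B ≈ 0.907

— Configuration A (φ=+21.7°):
cos H₀ = −tan(+21.7°) tan(-16.100°) = 0.1149, H₀ = 1.4557 rad.
Bracket: H₀ sin φ sin δ + cos φ cos δ sin H₀ = 1.4557×0.36975×-0.27731 + 0.92913×0.96078×0.99338 = -0.149261 + 0.886780 = 0.737519.
Q̄ = (S₀/π) × [bracket] = (1075/π) × 0.737519 = 252.37 W/m².
— Configuration B (φ=+14.9°):
Solar longitude: λ_s = 360° × (20 − 75)/257.00 = -77.043°, i.e. -77.043° + 360° = 282.957°.
sin δ = sin 17.10° × sin 282.957° = -0.28655, so δ = -16.652°.
cos H₀ = −tan(+14.9°) tan(-16.652°) = 0.0796, H₀ = 1.4911 rad.
Bracket: H₀ sin φ sin δ + cos φ cos δ sin H₀ = 1.4911×0.25713×-0.28655 + 0.96638×0.95806×0.99683 = -0.109865 + 0.922915 = 0.813050.
Q̄ = (S₀/π) × [bracket] = (1075/π) × 0.813050 = 278.21 W/m².
Ratio Q̄_A / Q̄_B = 252.37 / 278.21 = 0.9071.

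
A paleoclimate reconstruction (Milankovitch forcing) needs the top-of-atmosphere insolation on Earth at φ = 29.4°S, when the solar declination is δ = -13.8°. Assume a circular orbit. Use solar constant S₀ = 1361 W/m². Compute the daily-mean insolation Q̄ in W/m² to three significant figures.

cos H₀ = −tan(-29.4°) tan(-13.800°) = -0.1384, H₀ = 1.7096 rad.
Bracket: H₀ sin φ sin δ + cos φ cos δ sin H₀ = 1.7096×-0.49090×-0.23853 + 0.87121×0.97113×0.99038 = 0.200185 + 0.837919 = 1.038104.
Q̄ = (S₀/π) × [bracket] = (1361/π) × 1.038104 = 449.7 W/m².

Q̄ ≈ 450 W/m²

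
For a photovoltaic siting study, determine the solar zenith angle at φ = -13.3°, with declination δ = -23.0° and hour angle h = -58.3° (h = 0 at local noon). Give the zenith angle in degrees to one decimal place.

cos θ_z = sin φ sin δ + cos φ cos δ cos h = 0.089888 + 0.470726 = 0.560614.
θ_z = arccos(0.560614) = 55.9°.

θ_z = 55.9°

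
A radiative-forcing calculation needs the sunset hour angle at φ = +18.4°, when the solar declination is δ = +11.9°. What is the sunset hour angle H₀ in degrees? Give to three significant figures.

cos H₀ = −tan φ · tan δ = −tan(+18.4°) × tan(+11.900°) = -0.0701, so H₀ = 1.6410 rad = 94.02°.

H₀ = 94.0°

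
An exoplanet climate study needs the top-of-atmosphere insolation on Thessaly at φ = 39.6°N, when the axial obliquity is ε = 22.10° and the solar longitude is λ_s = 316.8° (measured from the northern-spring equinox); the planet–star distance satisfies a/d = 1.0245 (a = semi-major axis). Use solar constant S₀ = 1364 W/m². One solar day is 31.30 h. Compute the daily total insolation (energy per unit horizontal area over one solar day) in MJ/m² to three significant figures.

25.9 MJ/m²

Solar declination: sin δ = sin ε · sin λ_s = sin 22.10° × sin 316.8° = -0.25754, so δ = -14.924°.
cos H₀ = −tan(+39.6°) tan(-14.924°) = 0.2205, H₀ = 1.3485 rad.
Bracket: H₀ sin φ sin δ + cos φ cos δ sin H₀ = 1.3485×0.63742×-0.25754 + 0.77051×0.96627×0.97539 = -0.221371 + 0.726198 = 0.504827.
Inverse-square distance factor (a/d)² = 1.0245² = 1.049600.
Q̄ = (S₀/π) × 1.049600 × [bracket] = (1364/π) × 1.049600 × 0.504827 = 230.05 W/m².
Daily total = Q̄ × 31.30 h × 3600 s/h = 230.05 × 31.30 × 3600 / 10⁶ = 25.92 MJ/m².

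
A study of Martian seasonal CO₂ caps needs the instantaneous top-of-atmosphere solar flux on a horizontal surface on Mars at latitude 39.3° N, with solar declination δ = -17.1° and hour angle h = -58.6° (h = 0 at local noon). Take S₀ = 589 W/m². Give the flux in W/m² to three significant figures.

cos θ_z = sin φ sin δ + cos φ cos δ cos h = -0.186240 + 0.385355 = 0.199115.
Flux = S₀ · cos θ_z = 589 × 0.199115 = 117.3 W/m².

117 W/m²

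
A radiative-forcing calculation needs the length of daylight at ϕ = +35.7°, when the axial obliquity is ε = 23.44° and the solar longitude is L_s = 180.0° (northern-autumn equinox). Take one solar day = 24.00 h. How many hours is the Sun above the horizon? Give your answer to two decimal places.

12.00 h

Solar declination: sin δ = sin ε · sin L_s = sin 23.44° × sin 180.0° = 0.00000, so δ = +0.000°.
cos h₀ = −tan ϕ · tan δ = −tan(+35.7°) × tan(+0.000°) = -0.0000, so h₀ = 1.5708 rad = 90.00°.
Daylight = 2h₀/(2π) × 24.00 h = (1.5708/π) × 24.00 = 12.00 h.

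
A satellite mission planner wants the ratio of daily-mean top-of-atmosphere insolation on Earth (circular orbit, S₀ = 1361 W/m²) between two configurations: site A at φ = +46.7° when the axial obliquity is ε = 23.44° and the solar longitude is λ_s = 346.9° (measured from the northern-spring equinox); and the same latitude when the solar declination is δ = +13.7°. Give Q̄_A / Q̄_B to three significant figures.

Q̄_A / Q̄_B ≈ 0.608

— Configuration A (φ=+46.7°):
Solar declination: sin δ = sin ε · sin λ_s = sin 23.44° × sin 346.9° = -0.09016, so δ = -5.173°.
cos H₀ = −tan(+46.7°) tan(-5.173°) = 0.0961, H₀ = 1.4746 rad.
Bracket: H₀ sin φ sin δ + cos φ cos δ sin H₀ = 1.4746×0.72777×-0.09016 + 0.68582×0.99593×0.99537 = -0.096757 + 0.679866 = 0.583109.
Q̄ = (S₀/π) × [bracket] = (1361/π) × 0.583109 = 252.61 W/m².
— Configuration B (φ=+46.7°):
cos H₀ = −tan(+46.7°) tan(+13.700°) = -0.2587, H₀ = 1.8325 rad.
Bracket: H₀ sin φ sin δ + cos φ cos δ sin H₀ = 1.8325×0.72777×0.23684 + 0.68582×0.97155×0.96596 = 0.315859 + 0.643627 = 0.959486.
Q̄ = (S₀/π) × [bracket] = (1361/π) × 0.959486 = 415.67 W/m².
Ratio Q̄_A / Q̄_B = 252.61 / 415.67 = 0.6077.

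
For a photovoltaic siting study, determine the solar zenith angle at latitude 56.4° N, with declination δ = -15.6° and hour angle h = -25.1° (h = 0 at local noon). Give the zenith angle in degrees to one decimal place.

θ_z = 75.0°

cos θ_z = sin φ sin δ + cos φ cos δ cos h = -0.223989 + 0.482674 = 0.258685.
θ_z = arccos(0.258685) = 75.0°.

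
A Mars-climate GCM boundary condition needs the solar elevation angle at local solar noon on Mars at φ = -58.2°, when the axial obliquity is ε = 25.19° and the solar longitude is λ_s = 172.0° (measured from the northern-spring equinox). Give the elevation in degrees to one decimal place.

28.4°

Solar declination: sin δ = sin ε · sin λ_s = sin 25.19° × sin 172.0° = 0.05924, so δ = +3.396°.
At local noon the hour angle is zero, so the zenith angle equals |φ − δ| = |-58.2° − (+3.396°)| = 61.596°.
Elevation = 90° − 61.596° = 28.4°.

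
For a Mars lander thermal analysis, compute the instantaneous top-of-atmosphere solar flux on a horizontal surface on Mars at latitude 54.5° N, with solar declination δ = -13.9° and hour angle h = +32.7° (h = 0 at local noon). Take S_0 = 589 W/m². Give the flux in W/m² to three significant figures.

cos θ_z = sin ϕ sin δ + cos ϕ cos δ cos h = -0.195573 + 0.474358 = 0.278785.
Flux = S_0 · cos θ_z = 589 × 0.278785 = 164.2 W/m².

164 W/m²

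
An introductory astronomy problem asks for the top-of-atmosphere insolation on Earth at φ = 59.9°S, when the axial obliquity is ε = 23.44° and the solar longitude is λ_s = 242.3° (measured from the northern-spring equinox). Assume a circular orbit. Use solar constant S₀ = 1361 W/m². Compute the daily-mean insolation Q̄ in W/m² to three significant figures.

Solar declination: sin δ = sin ε · sin λ_s = sin 23.44° × sin 242.3° = -0.35220, so δ = -20.622°.
cos H₀ = −tan(-59.9°) tan(-20.622°) = -0.6492, H₀ = 2.2773 rad.
Bracket: H₀ sin φ sin δ + cos φ cos δ sin H₀ = 2.2773×-0.86515×-0.35220 + 0.50151×0.93592×0.76064 = 0.693907 + 0.357024 = 1.050931.
Q̄ = (S₀/π) × [bracket] = (1361/π) × 1.050931 = 455.3 W/m².

Q̄ ≈ 455 W/m²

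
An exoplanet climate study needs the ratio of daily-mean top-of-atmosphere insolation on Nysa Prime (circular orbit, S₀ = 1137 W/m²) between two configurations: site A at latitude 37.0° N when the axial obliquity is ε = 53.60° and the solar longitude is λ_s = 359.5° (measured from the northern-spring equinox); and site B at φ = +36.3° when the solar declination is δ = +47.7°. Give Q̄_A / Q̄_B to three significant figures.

— Configuration A (φ=+37.0°):
Solar declination: sin δ = sin ε · sin λ_s = sin 53.60° × sin 359.5° = -0.00702, so δ = -0.402°.
cos H₀ = −tan(+37.0°) tan(-0.402°) = 0.0053, H₀ = 1.5655 rad.
Bracket: H₀ sin φ sin δ + cos φ cos δ sin H₀ = 1.5655×0.60182×-0.00702 + 0.79864×0.99998×0.99999 = -0.006614 + 0.798616 = 0.792002.
Q̄ = (S₀/π) × [bracket] = (1137/π) × 0.792002 = 286.64 W/m².
— Configuration B (φ=+36.3°):
cos H₀ = −tan(+36.3°) tan(+47.700°) = -0.8073, H₀ = 2.5103 rad.
Bracket: H₀ sin φ sin δ + cos φ cos δ sin H₀ = 2.5103×0.59201×0.73963 + 0.80593×0.67301×0.59016 = 1.099181 + 0.320102 = 1.419283.
Q̄ = (S₀/π) × [bracket] = (1137/π) × 1.419283 = 513.66 W/m².
Ratio Q̄_A / Q̄_B = 286.64 / 513.66 = 0.5580.

Q̄_A / Q̄_B ≈ 0.558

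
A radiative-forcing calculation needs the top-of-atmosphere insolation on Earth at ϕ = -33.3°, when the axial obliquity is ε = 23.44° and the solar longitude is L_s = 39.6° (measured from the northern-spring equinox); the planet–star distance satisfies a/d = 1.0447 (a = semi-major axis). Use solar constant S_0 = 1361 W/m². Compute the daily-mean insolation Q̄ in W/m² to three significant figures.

Solar declination: sin δ = sin ε · sin L_s = sin 23.44° × sin 39.6° = 0.25356, so δ = +14.688°.
cos h₀ = −tan(-33.3°) tan(+14.688°) = 0.1722, h₀ = 1.3977 rad.
Bracket: h₀ sin ϕ sin δ + cos ϕ cos δ sin h₀ = 1.3977×-0.54902×0.25356 + 0.83581×0.96732×0.98506 = -0.194573 + 0.796417 = 0.601844.
Inverse-square distance factor (a/d)² = 1.0447² = 1.091398.
Q̄ = (S_0/π) × 1.091398 × [bracket] = (1361/π) × 1.091398 × 0.601844 = 284.6 W/m².

Q̄ ≈ 285 W/m²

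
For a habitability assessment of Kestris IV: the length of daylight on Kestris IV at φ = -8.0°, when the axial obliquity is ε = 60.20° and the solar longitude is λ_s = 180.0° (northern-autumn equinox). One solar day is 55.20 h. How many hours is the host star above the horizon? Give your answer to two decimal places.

Solar declination: sin δ = sin ε · sin λ_s = sin 60.20° × sin 180.0° = 0.00000, so δ = +0.000°.
cos H₀ = −tan φ · tan δ = −tan(-8.0°) × tan(+0.000°) = 0.0000, so H₀ = 1.5708 rad = 90.00°.
Daylight = 2H₀/(2π) × 55.20 h = (1.5708/π) × 55.20 = 27.60 h.

27.60 h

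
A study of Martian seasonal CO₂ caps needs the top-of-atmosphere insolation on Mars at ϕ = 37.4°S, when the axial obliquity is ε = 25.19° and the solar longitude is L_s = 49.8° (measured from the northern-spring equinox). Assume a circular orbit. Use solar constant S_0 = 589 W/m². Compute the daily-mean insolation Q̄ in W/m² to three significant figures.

Solar declination: sin δ = sin ε · sin L_s = sin 25.19° × sin 49.8° = 0.32509, so δ = +18.971°.
cos h₀ = −tan(-37.4°) tan(+18.971°) = 0.2628, h₀ = 1.3048 rad.
Bracket: h₀ sin ϕ sin δ + cos ϕ cos δ sin h₀ = 1.3048×-0.60738×0.32509 + 0.79441×0.94568×0.96484 = -0.257637 + 0.724843 = 0.467206.
Q̄ = (S_0/π) × [bracket] = (589/π) × 0.467206 = 87.59 W/m².

Q̄ ≈ 87.6 W/m²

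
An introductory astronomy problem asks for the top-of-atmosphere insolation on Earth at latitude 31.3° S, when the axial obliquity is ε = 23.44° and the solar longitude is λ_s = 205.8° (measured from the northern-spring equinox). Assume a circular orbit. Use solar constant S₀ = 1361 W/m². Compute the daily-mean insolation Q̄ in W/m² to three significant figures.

Solar declination: sin δ = sin ε · sin λ_s = sin 23.44° × sin 205.8° = -0.17313, so δ = -9.970°.
cos H₀ = −tan(-31.3°) tan(-9.970°) = -0.1069, H₀ = 1.6779 rad.
Bracket: H₀ sin φ sin δ + cos φ cos δ sin H₀ = 1.6779×-0.51952×-0.17313 + 0.85446×0.98490×0.99427 = 0.150918 + 0.836736 = 0.987654.
Q̄ = (S₀/π) × [bracket] = (1361/π) × 0.987654 = 427.9 W/m².

Q̄ ≈ 428 W/m²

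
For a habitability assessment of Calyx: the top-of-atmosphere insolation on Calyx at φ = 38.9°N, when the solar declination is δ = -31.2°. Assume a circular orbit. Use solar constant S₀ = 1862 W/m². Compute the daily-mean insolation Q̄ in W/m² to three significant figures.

cos H₀ = −tan(+38.9°) tan(-31.200°) = 0.4887, H₀ = 1.0602 rad.
Bracket: H₀ sin φ sin δ + cos φ cos δ sin H₀ = 1.0602×0.62796×-0.51803 + 0.77824×0.85536×0.87247 = -0.344885 + 0.580782 = 0.235897.
Q̄ = (S₀/π) × [bracket] = (1862/π) × 0.235897 = 139.8 W/m².

Q̄ ≈ 140 W/m²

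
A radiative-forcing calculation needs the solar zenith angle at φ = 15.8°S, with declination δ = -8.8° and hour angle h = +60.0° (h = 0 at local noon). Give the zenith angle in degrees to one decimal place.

cos θ_z = sin φ sin δ + cos φ cos δ cos h = 0.041655 + 0.475446 = 0.517101.
θ_z = arccos(0.517101) = 58.9°.

θ_z = 58.9°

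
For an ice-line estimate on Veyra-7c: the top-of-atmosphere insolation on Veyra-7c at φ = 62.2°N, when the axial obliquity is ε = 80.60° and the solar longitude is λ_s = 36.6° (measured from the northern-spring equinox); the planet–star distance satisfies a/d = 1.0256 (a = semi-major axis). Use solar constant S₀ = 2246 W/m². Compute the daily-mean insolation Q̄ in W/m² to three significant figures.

Solar declination: sin δ = sin ε · sin λ_s = sin 80.60° × sin 36.6° = 0.58822, so δ = +36.031°.
cos H₀ = −tan(+62.2°) tan(+36.031°) = -1.3796 ≤ −1 ⇒ polar day, H₀ = π.
Bracket: H₀ sin φ sin δ + cos φ cos δ sin H₀ = 3.1416×0.88458×0.58822 + 0.46639×0.80870×0.00000 = 1.634661 + 0.000000 = 1.634661.
Inverse-square distance factor (a/d)² = 1.0256² = 1.051855.
Q̄ = (S₀/π) × 1.051855 × [bracket] = (2246/π) × 1.051855 × 1.634661 = 1229 W/m².

Q̄ ≈ 1.23e+03 W/m²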